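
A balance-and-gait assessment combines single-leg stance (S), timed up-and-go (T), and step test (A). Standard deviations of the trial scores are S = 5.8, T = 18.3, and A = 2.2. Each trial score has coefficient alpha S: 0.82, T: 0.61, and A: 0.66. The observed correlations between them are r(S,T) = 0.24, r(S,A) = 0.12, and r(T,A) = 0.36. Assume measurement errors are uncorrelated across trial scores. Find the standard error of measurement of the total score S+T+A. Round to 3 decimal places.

11.760

Var(total) = 373.37 + 82.9968 = 456.367.
True-score variance = 235.062 + 82.9968 = 318.059, so reliability = 0.6969.
Error variance = 456.367 − 318.059 = 138.308; SEM = √138.308 = 11.760.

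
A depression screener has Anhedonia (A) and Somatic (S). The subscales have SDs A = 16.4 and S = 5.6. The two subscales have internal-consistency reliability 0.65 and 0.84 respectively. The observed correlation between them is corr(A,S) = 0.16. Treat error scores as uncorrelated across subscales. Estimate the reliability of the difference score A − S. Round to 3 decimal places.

0.634

Var(A−S) = 16.4² + 5.6² − 2·16.4·5.6·0.16 = 300.32 − 29.3888 = 270.931.
Because errors are independent across components, Cov(Tᵢ,Tⱼ) = Cov(Xᵢ,Xⱼ); the off-diagonal part of the true-score variance is the same as above.
True-score variance = [16.4²·0.65 + 5.6²·0.84] − 29.3888 = 201.166 − 29.3888 = 171.778.
Reliability = 171.778 / 270.931 = 0.634.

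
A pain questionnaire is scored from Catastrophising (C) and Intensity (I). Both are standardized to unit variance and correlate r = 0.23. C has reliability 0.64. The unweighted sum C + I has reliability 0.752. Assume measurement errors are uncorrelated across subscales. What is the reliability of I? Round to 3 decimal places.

0.750

Var(C+I) = 2 + 2·0.23 = 2.460.
True-score variance = ρ_C + ρ_I + 2·0.23, so 0.752 = (0.64 + ρ_I + 0.46) / 2.460.
ρ_I = 0.752·2.460 − 0.64 − 0.46 = 0.750.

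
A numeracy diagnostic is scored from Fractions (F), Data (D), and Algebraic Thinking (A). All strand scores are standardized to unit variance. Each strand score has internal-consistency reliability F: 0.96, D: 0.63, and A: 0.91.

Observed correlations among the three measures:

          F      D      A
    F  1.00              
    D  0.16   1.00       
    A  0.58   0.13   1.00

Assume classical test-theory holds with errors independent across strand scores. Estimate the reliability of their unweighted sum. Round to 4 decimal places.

Var(F+D+A) = 3 + 2·[0.16 + 0.58 + 0.13] = 3 + 1.74 = 4.74.
With uncorrelated errors the cross-covariances are all true-score covariance, so they carry over unchanged; only the diagonal terms shrink to ρᵢσᵢ².
True-score variance = [0.96 + 0.63 + 0.91] + 1.74 = 2.5 + 1.74 = 4.24.
Reliability = 4.24 / 4.74 = 0.8945.

0.8945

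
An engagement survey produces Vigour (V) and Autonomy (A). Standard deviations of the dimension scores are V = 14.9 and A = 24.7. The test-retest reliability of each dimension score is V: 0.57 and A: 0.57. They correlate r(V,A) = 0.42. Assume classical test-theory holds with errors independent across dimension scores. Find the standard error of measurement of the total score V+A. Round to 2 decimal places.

Var(total) = 832.1 + 309.145 = 1141.25.
True-score variance = 474.297 + 309.145 = 783.442, so reliability = 0.6865.
Error variance = 1141.25 − 783.442 = 357.803; SEM = √357.803 = 18.92.

18.92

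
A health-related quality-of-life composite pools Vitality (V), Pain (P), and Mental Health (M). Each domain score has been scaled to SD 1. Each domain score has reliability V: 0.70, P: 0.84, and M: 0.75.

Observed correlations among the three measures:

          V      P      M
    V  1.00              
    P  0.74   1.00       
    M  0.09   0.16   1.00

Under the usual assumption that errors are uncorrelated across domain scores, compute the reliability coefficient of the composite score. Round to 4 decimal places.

0.8574

Var(V+P+M) = 3 + 2·[0.74 + 0.09 + 0.16] = 3 + 1.98 = 4.98.
Because errors are independent across components, Cov(Tᵢ,Tⱼ) = Cov(Xᵢ,Xⱼ); the off-diagonal part of the true-score variance is the same as above.
True-score variance = [0.70 + 0.84 + 0.75] + 1.98 = 2.29 + 1.98 = 4.27.
Reliability = 4.27 / 4.98 = 0.8574.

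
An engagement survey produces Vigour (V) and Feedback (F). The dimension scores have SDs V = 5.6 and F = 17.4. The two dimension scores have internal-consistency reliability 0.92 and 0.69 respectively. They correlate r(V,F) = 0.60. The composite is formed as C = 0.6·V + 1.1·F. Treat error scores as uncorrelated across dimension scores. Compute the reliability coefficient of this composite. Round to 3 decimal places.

Var(C) = 0.6²·5.6² + 1.1²·17.4² + 2·[0.66·5.6·17.4·0.60] = 377.629 + 77.1725 = 454.802.
Because errors are independent across components, Cov(Tᵢ,Tⱼ) = Cov(Xᵢ,Xⱼ); the off-diagonal part of the true-score variance is the same as above.
True-score variance = [0.6²·5.6²·0.92 + 1.1²·17.4²·0.69] + 77.1725 = 263.161 + 77.1725 = 340.333.
Reliability = 340.333 / 454.802 = 0.748.

0.748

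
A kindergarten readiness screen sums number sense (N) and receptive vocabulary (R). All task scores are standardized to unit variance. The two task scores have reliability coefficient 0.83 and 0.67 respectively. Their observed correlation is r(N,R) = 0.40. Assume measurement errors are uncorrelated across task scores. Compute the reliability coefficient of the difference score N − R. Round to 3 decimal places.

Var(N−R) = 1 + 1 − 2·0.40 = 2 − 0.8 = 1.2.
Because errors are independent across components, Cov(Tᵢ,Tⱼ) = Cov(Xᵢ,Xⱼ); the off-diagonal part of the true-score variance is the same as above.
True-score variance = [0.83 + 0.67] − 0.8 = 1.5 − 0.8 = 0.7.
Reliability = 0.7 / 1.2 = 0.583.

0.583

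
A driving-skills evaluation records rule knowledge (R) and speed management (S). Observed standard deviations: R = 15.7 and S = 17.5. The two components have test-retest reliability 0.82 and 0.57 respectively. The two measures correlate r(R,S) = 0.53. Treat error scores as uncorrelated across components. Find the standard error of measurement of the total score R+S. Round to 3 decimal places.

13.269

Var(total) = 552.74 + 291.235 = 843.975.
True-score variance = 376.684 + 291.235 = 667.919, so reliability = 0.7914.
Error variance = 843.975 − 667.919 = 176.056; SEM = √176.056 = 13.269.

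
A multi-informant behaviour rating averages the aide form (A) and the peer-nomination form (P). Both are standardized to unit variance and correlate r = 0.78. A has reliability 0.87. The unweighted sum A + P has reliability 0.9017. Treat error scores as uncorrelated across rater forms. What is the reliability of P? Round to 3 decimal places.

0.780

Var(A+P) = 2 + 2·0.78 = 3.560.
True-score variance = ρ_A + ρ_P + 2·0.78, so 0.9017 = (0.87 + ρ_P + 1.56) / 3.560.
ρ_P = 0.9017·3.560 − 0.87 − 1.56 = 0.780.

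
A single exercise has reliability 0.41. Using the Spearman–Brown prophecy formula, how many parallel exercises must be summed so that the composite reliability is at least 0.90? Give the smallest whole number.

k ≥ ρ*(1−ρ₁)/(ρ₁(1−ρ*)) = 0.90·0.59 / (0.41·0.10) = 12.951.
Smallest integer k = 13.

13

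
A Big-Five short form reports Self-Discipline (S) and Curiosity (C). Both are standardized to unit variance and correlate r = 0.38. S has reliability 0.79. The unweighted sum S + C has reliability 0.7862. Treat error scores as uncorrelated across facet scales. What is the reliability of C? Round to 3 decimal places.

0.620

Var(S+C) = 2 + 2·0.38 = 2.760.
True-score variance = ρ_S + ρ_C + 2·0.38, so 0.7862 = (0.79 + ρ_C + 0.76) / 2.760.
ρ_C = 0.7862·2.760 − 0.79 − 0.76 = 0.620.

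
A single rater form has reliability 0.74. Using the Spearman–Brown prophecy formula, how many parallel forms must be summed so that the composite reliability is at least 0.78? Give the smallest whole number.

2

k ≥ ρ*(1−ρ₁)/(ρ₁(1−ρ*)) = 0.78·0.26 / (0.74·0.22) = 1.246.
Smallest integer k = 2.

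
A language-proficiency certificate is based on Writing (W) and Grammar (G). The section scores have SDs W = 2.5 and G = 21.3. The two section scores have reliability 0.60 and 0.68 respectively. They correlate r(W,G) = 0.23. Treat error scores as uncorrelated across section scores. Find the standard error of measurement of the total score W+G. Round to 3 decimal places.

12.152

Var(total) = 459.94 + 24.495 = 484.435.
True-score variance = 312.259 + 24.495 = 336.754, so reliability = 0.6951.
Error variance = 484.435 − 336.754 = 147.681; SEM = √147.681 = 12.152.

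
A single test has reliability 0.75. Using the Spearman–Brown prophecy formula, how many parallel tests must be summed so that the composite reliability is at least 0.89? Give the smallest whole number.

3

k ≥ ρ*(1−ρ₁)/(ρ₁(1−ρ*)) = 0.89·0.25 / (0.75·0.11) = 2.697.
Smallest integer k = 3.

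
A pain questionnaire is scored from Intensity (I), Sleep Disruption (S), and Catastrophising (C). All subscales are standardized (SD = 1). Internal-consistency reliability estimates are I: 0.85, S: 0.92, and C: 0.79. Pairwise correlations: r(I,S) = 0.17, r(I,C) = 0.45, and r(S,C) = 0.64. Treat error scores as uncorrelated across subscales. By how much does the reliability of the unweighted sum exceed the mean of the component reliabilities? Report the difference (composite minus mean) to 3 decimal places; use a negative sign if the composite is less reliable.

0.067

Var(sum) = 3 + 2.52 = 5.52; true-score variance = 2.56 + 2.52 = 5.08; composite reliability = 0.9203.
Mean component reliability = 0.8533.
Difference = 0.9203 − 0.8533 = 0.067.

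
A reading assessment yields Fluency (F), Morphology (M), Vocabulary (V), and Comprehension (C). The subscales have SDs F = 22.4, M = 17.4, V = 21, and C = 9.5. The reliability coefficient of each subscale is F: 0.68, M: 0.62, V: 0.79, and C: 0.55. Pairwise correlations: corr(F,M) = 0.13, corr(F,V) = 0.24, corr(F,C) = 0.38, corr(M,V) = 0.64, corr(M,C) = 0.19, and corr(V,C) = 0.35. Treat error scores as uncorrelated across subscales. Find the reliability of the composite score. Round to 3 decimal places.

0.836

Var(F+M+V+C) = 22.4² + 17.4² + 21² + 9.5² + 2·[22.4·17.4·0.13 + 22.4·21·0.24 + 22.4·9.5·0.38 + 17.4·21·0.64 + 17.4·9.5·0.19 + 21·9.5·0.35] = 1335.77 + 1159.03 = 2494.8.
With uncorrelated errors the cross-covariances are all true-score covariance, so they carry over unchanged; only the diagonal terms shrink to ρᵢσᵢ².
True-score variance = [22.4²·0.68 + 17.4²·0.62 + 21²·0.79 + 9.5²·0.55] + 1159.03 = 926.936 + 1159.03 = 2085.97.
Reliability = 2085.97 / 2494.8 = 0.836.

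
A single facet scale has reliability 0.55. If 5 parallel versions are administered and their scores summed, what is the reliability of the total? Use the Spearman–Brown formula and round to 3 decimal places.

0.859

ρ_k = kρ / (1 + (k−1)ρ) = 5·0.55 / (1 + 4·0.55) = 2.750 / 3.200 = 0.859.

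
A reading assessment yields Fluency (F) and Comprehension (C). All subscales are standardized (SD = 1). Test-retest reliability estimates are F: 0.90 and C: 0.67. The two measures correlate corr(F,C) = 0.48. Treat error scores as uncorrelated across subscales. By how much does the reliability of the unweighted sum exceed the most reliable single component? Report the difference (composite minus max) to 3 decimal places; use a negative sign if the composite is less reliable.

Var(sum) = 2 + 0.96 = 2.96; true-score variance = 1.57 + 0.96 = 2.53; composite reliability = 0.8547.
Max component reliability = 0.9000.
Difference = 0.8547 − 0.9000 = -0.045.

-0.045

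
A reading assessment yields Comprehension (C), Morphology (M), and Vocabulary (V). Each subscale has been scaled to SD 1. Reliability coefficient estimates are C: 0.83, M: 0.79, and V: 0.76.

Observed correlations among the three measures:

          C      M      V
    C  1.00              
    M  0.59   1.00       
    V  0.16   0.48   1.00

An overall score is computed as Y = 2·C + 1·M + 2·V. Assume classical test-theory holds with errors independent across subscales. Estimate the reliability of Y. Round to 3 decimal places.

Var(Y) = 2² + 1 + 2² + 2·[2·0.59 + 4·0.16 + 2·0.48] = 9 + 5.56 = 14.56.
Under uncorrelated errors the observed covariances equal the true-score covariances, so only the own-variance terms attenuate.
True-score variance = [2²·0.83 + 0.79 + 2²·0.76] + 5.56 = 7.15 + 5.56 = 12.71.
Reliability = 12.71 / 14.56 = 0.873.

0.873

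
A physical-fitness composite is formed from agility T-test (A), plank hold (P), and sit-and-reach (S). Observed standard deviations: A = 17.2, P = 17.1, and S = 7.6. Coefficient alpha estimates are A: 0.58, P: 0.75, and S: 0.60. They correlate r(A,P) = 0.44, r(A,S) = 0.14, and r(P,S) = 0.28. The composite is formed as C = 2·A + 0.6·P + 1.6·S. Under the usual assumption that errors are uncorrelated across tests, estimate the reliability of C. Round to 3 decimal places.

0.699

Var(C) = 2²·17.2² + 0.6²·17.1² + 1.6²·7.6² + 2·[1.2·17.2·17.1·0.44 + 3.2·17.2·7.6·0.14 + 0.96·17.1·7.6·0.28] = 1436.49 + 497.582 = 1934.08.
Under uncorrelated errors the observed covariances equal the true-score covariances, so only the own-variance terms attenuate.
True-score variance = [2²·17.2²·0.58 + 0.6²·17.1²·0.75 + 1.6²·7.6²·0.60] + 497.582 = 854.019 + 497.582 = 1351.6.
Reliability = 1351.6 / 1934.08 = 0.699.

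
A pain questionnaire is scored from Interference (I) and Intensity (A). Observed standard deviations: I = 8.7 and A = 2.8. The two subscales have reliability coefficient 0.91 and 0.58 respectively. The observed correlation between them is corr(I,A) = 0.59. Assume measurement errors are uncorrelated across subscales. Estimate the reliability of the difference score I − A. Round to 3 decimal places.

Var(I−A) = 8.7² + 2.8² − 2·8.7·2.8·0.59 = 83.53 − 28.7448 = 54.7852.
Because errors are independent across components, Cov(Tᵢ,Tⱼ) = Cov(Xᵢ,Xⱼ); the off-diagonal part of the true-score variance is the same as above.
True-score variance = [8.7²·0.91 + 2.8²·0.58] − 28.7448 = 73.4251 − 28.7448 = 44.6803.
Reliability = 44.6803 / 54.7852 = 0.816.

0.816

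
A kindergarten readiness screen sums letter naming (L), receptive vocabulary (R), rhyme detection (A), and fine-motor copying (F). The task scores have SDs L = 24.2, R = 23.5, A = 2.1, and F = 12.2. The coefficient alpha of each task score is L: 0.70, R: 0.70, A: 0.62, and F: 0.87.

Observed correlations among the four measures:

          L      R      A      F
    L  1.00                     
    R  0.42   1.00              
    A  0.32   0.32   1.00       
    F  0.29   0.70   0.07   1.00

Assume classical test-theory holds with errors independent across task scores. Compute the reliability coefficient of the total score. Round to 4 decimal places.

Var(L+R+A+F) = 24.2² + 23.5² + 2.1² + 12.2² + 2·[24.2·23.5·0.42 + 24.2·2.1·0.32 + 24.2·12.2·0.29 + 23.5·2.1·0.32 + 23.5·12.2·0.70 + 2.1·12.2·0.07] = 1291.14 + 1118.02 = 2409.16.
With uncorrelated errors the cross-covariances are all true-score covariance, so they carry over unchanged; only the diagonal terms shrink to ρᵢσᵢ².
True-score variance = [24.2²·0.70 + 23.5²·0.70 + 2.1²·0.62 + 12.2²·0.87] + 1118.02 = 928.748 + 1118.02 = 2046.77.
Reliability = 2046.77 / 2409.16 = 0.8496.

0.8496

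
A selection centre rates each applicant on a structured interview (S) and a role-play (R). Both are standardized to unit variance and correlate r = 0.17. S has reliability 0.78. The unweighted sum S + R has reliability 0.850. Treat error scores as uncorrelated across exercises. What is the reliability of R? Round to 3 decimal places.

Var(S+R) = 2 + 2·0.17 = 2.340.
True-score variance = ρ_S + ρ_R + 2·0.17, so 0.850 = (0.78 + ρ_R + 0.34) / 2.340.
ρ_R = 0.850·2.340 − 0.78 − 0.34 = 0.869.

0.869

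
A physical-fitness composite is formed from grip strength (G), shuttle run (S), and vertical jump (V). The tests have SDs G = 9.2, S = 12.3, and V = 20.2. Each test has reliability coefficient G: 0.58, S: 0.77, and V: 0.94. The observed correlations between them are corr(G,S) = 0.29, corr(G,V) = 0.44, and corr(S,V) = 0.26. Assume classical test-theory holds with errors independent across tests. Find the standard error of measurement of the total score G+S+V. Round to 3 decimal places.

9.738

Var(total) = 643.97 + 358.371 = 1002.34.
True-score variance = 549.142 + 358.371 = 907.513, so reliability = 0.9054.
Error variance = 1002.34 − 907.513 = 94.8279; SEM = √94.8279 = 9.738.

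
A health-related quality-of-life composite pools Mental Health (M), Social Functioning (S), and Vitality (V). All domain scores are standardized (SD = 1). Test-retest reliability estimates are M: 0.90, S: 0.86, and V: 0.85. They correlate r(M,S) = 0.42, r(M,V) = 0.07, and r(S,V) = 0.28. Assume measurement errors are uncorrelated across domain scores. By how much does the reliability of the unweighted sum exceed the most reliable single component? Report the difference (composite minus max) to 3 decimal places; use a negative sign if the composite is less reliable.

Var(sum) = 3 + 1.54 = 4.54; true-score variance = 2.61 + 1.54 = 4.15; composite reliability = 0.9141.
Max component reliability = 0.9000.
Difference = 0.9141 − 0.9000 = 0.014.

0.014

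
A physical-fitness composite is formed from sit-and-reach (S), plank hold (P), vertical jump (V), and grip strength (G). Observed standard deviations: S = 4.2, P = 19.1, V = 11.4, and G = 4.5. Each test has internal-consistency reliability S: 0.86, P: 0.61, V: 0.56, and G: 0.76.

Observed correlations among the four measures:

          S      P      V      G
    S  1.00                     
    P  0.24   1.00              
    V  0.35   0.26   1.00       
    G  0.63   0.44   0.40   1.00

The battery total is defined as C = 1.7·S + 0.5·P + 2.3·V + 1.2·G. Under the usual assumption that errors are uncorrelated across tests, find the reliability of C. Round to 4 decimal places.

0.7410

Var(C) = 1.7²·4.2² + 0.5²·19.1² + 2.3²·11.4² + 1.2²·4.5² + 2·[0.85·4.2·19.1·0.24 + 3.91·4.2·11.4·0.35 + 2.04·4.2·4.5·0.63 + 1.15·19.1·11.4·0.26 + 0.6·19.1·4.5·0.44 + 2.76·11.4·4.5·0.40] = 858.83 + 501.218 = 1360.05.
Because errors are independent across components, Cov(Tᵢ,Tⱼ) = Cov(Xᵢ,Xⱼ); the off-diagonal part of the true-score variance is the same as above.
True-score variance = [1.7²·4.2²·0.86 + 0.5²·19.1²·0.61 + 2.3²·11.4²·0.56 + 1.2²·4.5²·0.76] + 501.218 = 506.631 + 501.218 = 1007.85.
Reliability = 1007.85 / 1360.05 = 0.7410.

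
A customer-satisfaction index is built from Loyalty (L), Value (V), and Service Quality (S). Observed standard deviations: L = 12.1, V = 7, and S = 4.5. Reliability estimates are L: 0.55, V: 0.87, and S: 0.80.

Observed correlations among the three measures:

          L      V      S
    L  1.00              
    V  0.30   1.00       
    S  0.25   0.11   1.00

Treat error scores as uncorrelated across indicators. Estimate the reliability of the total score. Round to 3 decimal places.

0.746

Var(L+V+S) = 12.1² + 7² + 4.5² + 2·[12.1·7·0.30 + 12.1·4.5·0.25 + 7·4.5·0.11] = 215.66 + 84.975 = 300.635.
Under uncorrelated errors the observed covariances equal the true-score covariances, so only the own-variance terms attenuate.
True-score variance = [12.1²·0.55 + 7²·0.87 + 4.5²·0.80] + 84.975 = 139.356 + 84.975 = 224.331.
Reliability = 224.331 / 300.635 = 0.746.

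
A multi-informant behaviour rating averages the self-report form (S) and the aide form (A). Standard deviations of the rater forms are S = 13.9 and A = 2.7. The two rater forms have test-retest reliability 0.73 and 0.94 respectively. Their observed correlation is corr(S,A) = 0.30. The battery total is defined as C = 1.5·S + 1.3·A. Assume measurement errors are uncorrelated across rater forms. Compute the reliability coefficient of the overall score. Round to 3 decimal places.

0.759

Var(C) = 1.5²·13.9² + 1.3²·2.7² + 2·[1.95·13.9·2.7·0.30] = 447.043 + 43.9101 = 490.953.
Under uncorrelated errors the observed covariances equal the true-score covariances, so only the own-variance terms attenuate.
True-score variance = [1.5²·13.9²·0.73 + 1.3²·2.7²·0.94] + 43.9101 = 328.928 + 43.9101 = 372.838.
Reliability = 372.838 / 490.953 = 0.759.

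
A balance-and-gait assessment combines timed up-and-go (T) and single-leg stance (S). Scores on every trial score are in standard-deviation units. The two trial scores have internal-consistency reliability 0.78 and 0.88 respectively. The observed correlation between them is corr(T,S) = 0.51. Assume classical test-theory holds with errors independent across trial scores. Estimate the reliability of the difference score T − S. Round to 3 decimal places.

Var(T−S) = 1 + 1 − 2·0.51 = 2 − 1.02 = 0.98.
With uncorrelated errors the cross-covariances are all true-score covariance, so they carry over unchanged; only the diagonal terms shrink to ρᵢσᵢ².
True-score variance = [0.78 + 0.88] − 1.02 = 1.66 − 1.02 = 0.64.
Reliability = 0.64 / 0.98 = 0.653.

0.653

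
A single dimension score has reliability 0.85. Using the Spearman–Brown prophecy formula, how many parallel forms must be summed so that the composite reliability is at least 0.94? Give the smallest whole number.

k ≥ ρ*(1−ρ₁)/(ρ₁(1−ρ*)) = 0.94·0.15 / (0.85·0.06) = 2.765.
Smallest integer k = 3.

3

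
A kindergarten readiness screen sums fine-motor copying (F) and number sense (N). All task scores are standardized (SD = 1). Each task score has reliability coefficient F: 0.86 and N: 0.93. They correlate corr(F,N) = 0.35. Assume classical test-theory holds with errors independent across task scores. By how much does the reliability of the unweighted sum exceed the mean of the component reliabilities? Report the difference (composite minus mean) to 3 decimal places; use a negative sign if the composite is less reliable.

Var(sum) = 2 + 0.7 = 2.7; true-score variance = 1.79 + 0.7 = 2.49; composite reliability = 0.9222.
Mean component reliability = 0.8950.
Difference = 0.9222 − 0.8950 = 0.027.

0.027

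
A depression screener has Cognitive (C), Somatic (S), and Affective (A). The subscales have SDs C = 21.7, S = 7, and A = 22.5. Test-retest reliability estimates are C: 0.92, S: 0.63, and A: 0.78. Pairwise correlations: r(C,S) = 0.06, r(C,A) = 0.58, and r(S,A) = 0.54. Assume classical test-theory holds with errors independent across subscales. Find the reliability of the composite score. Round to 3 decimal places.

0.906

Var(C+S+A) = 21.7² + 7² + 22.5² + 2·[21.7·7·0.06 + 21.7·22.5·0.58 + 7·22.5·0.54] = 1026.14 + 754.698 = 1780.84.
Under uncorrelated errors the observed covariances equal the true-score covariances, so only the own-variance terms attenuate.
True-score variance = [21.7²·0.92 + 7²·0.63 + 22.5²·0.78] + 754.698 = 858.964 + 754.698 = 1613.66.
Reliability = 1613.66 / 1780.84 = 0.906.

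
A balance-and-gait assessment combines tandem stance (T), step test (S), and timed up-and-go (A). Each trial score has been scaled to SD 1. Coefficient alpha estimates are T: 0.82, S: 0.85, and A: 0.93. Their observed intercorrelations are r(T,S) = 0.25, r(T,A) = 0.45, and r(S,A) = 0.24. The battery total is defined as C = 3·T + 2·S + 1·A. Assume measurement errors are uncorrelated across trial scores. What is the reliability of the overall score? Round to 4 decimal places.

Var(C) = 3² + 2² + 1 + 2·[6·0.25 + 3·0.45 + 2·0.24] = 14 + 6.66 = 20.66.
With uncorrelated errors the cross-covariances are all true-score covariance, so they carry over unchanged; only the diagonal terms shrink to ρᵢσᵢ².
True-score variance = [3²·0.82 + 2²·0.85 + 0.93] + 6.66 = 11.71 + 6.66 = 18.37.
Reliability = 18.37 / 20.66 = 0.8892.

0.8892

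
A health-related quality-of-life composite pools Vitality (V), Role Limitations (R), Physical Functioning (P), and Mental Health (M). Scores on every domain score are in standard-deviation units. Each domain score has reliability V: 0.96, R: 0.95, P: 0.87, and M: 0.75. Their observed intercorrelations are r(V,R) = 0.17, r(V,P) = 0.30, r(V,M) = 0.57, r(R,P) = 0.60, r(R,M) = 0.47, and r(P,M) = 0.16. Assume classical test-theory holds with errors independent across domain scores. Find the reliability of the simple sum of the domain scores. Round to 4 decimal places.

Var(V+R+P+M) = 4 + 2·[0.17 + 0.30 + 0.57 + 0.60 + 0.47 + 0.16] = 4 + 4.54 = 8.54.
With uncorrelated errors the cross-covariances are all true-score covariance, so they carry over unchanged; only the diagonal terms shrink to ρᵢσᵢ².
True-score variance = [0.96 + 0.95 + 0.87 + 0.75] + 4.54 = 3.53 + 4.54 = 8.07.
Reliability = 8.07 / 8.54 = 0.9450.

0.9450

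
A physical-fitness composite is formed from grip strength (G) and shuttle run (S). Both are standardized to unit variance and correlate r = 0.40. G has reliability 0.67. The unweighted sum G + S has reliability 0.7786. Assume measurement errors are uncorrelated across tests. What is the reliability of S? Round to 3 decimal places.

0.710

Var(G+S) = 2 + 2·0.40 = 2.800.
True-score variance = ρ_G + ρ_S + 2·0.40, so 0.7786 = (0.67 + ρ_S + 0.80) / 2.800.
ρ_S = 0.7786·2.800 − 0.67 − 0.80 = 0.710.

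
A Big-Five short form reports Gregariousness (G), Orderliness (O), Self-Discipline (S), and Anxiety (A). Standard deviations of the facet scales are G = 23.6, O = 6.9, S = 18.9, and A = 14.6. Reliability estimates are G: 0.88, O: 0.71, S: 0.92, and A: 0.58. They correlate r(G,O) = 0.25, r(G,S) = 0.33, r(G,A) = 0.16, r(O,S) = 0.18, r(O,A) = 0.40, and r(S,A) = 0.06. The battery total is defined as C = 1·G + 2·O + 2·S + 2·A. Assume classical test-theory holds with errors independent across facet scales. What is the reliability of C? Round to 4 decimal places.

Var(C) = 23.6² + 2²·6.9² + 2²·18.9² + 2²·14.6² + 2·[2·23.6·6.9·0.25 + 2·23.6·18.9·0.33 + 2·23.6·14.6·0.16 + 4·6.9·18.9·0.18 + 4·6.9·14.6·0.40 + 4·18.9·14.6·0.06] = 3028.88 + 1614.74 = 4643.62.
Because errors are independent across components, Cov(Tᵢ,Tⱼ) = Cov(Xᵢ,Xⱼ); the off-diagonal part of the true-score variance is the same as above.
True-score variance = [23.6²·0.88 + 2²·6.9²·0.71 + 2²·18.9²·0.92 + 2²·14.6²·0.58] + 1614.74 = 2434.4 + 1614.74 = 4049.14.
Reliability = 4049.14 / 4643.62 = 0.8720.

0.8720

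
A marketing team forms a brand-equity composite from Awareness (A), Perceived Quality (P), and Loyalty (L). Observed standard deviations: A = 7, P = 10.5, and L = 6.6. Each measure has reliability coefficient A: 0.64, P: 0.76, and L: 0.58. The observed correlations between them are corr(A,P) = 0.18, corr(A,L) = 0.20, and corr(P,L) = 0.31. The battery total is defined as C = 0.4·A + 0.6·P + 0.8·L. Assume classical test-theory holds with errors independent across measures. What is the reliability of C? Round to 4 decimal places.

Var(C) = 0.4²·7² + 0.6²·10.5² + 0.8²·6.6² + 2·[0.24·7·10.5·0.18 + 0.32·7·6.6·0.20 + 0.48·10.5·6.6·0.31] = 75.4084 + 32.8877 = 108.296.
Because errors are independent across components, Cov(Tᵢ,Tⱼ) = Cov(Xᵢ,Xⱼ); the off-diagonal part of the true-score variance is the same as above.
True-score variance = [0.4²·7²·0.64 + 0.6²·10.5²·0.76 + 0.8²·6.6²·0.58] + 32.8877 = 51.3515 + 32.8877 = 84.2392.
Reliability = 84.2392 / 108.296 = 0.7779.

0.7779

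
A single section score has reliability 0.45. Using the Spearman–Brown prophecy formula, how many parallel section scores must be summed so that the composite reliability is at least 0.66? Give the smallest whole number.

k ≥ ρ*(1−ρ₁)/(ρ₁(1−ρ*)) = 0.66·0.55 / (0.45·0.34) = 2.373.
Smallest integer k = 3.

3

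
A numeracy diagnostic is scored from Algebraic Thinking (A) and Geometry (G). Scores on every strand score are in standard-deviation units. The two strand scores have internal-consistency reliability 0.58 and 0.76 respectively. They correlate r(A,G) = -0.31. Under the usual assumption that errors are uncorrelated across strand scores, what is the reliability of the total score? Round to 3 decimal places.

Var(A+G) = 2 + 2·[(-0.31)] = 2 − 0.62 = 1.38.
With uncorrelated errors the cross-covariances are all true-score covariance, so they carry over unchanged; only the diagonal terms shrink to ρᵢσᵢ².
True-score variance = [0.58 + 0.76] − 0.62 = 1.34 − 0.62 = 0.72.
Reliability = 0.72 / 1.38 = 0.522.

0.522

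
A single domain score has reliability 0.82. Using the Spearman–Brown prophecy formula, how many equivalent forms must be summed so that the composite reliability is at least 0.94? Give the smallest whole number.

k ≥ ρ*(1−ρ₁)/(ρ₁(1−ρ*)) = 0.94·0.18 / (0.82·0.06) = 3.439.
Smallest integer k = 4.

4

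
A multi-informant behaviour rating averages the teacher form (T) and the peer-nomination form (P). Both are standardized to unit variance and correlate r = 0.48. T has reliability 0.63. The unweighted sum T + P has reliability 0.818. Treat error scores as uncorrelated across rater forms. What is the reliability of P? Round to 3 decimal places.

0.831

Var(T+P) = 2 + 2·0.48 = 2.960.
True-score variance = ρ_T + ρ_P + 2·0.48, so 0.818 = (0.63 + ρ_P + 0.96) / 2.960.
ρ_P = 0.818·2.960 − 0.63 − 0.96 = 0.831.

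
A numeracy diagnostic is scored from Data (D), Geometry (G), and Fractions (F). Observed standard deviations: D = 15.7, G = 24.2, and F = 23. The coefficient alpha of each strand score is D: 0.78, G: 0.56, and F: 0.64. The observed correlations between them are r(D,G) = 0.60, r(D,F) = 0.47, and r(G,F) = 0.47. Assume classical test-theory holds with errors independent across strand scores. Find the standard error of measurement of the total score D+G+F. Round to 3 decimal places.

22.413

Var(total) = 1361.13 + 1318.57 = 2679.7.
True-score variance = 858.781 + 1318.57 = 2177.35, so reliability = 0.8125.
Error variance = 2679.7 − 2177.35 = 502.349; SEM = √502.349 = 22.413.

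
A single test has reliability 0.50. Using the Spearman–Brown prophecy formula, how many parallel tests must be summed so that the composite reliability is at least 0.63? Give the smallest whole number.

k ≥ ρ*(1−ρ₁)/(ρ₁(1−ρ*)) = 0.63·0.50 / (0.50·0.37) = 1.703.
Smallest integer k = 2.

2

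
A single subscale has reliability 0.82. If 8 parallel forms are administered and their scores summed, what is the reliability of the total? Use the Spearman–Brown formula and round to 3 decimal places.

ρ_k = kρ / (1 + (k−1)ρ) = 8·0.82 / (1 + 7·0.82) = 6.560 / 6.740 = 0.973.

0.973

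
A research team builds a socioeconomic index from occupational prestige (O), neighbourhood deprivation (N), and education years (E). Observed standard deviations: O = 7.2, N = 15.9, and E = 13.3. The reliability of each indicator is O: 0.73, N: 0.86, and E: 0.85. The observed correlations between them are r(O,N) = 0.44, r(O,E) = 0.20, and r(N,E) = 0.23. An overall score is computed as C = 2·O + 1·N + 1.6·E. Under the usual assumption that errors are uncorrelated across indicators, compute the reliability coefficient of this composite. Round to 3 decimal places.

Var(C) = 2²·7.2² + 15.9² + 1.6²·13.3² + 2·[2·7.2·15.9·0.44 + 3.2·7.2·13.3·0.20 + 1.6·15.9·13.3·0.23] = 913.008 + 479.7 = 1392.71.
Because errors are independent across components, Cov(Tᵢ,Tⱼ) = Cov(Xᵢ,Xⱼ); the off-diagonal part of the true-score variance is the same as above.
True-score variance = [2²·7.2²·0.73 + 15.9²·0.86 + 1.6²·13.3²·0.85] + 479.7 = 753.702 + 479.7 = 1233.4.
Reliability = 1233.4 / 1392.71 = 0.886.

0.886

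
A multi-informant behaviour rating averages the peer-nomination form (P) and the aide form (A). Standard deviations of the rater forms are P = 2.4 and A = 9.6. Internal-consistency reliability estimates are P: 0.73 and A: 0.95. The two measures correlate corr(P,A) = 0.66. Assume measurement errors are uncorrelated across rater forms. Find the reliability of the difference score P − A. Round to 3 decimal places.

0.909

Var(P−A) = 2.4² + 9.6² − 2·2.4·9.6·0.66 = 97.92 − 30.4128 = 67.5072.
Because errors are independent across components, Cov(Tᵢ,Tⱼ) = Cov(Xᵢ,Xⱼ); the off-diagonal part of the true-score variance is the same as above.
True-score variance = [2.4²·0.73 + 9.6²·0.95] − 30.4128 = 91.7568 − 30.4128 = 61.344.
Reliability = 61.344 / 67.5072 = 0.909.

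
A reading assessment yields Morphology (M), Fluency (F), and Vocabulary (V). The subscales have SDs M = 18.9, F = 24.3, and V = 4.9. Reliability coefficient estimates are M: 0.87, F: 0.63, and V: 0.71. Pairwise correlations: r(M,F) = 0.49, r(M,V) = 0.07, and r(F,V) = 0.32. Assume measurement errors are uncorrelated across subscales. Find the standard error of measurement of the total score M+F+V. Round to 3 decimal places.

16.489

Var(total) = 971.71 + 539.255 = 1510.96.
True-score variance = 699.828 + 539.255 = 1239.08, so reliability = 0.8201.
Error variance = 1510.96 − 1239.08 = 271.881; SEM = √271.881 = 16.489.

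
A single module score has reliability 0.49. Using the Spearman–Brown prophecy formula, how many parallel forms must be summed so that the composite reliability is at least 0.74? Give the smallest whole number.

k ≥ ρ*(1−ρ₁)/(ρ₁(1−ρ*)) = 0.74·0.51 / (0.49·0.26) = 2.962.
Smallest integer k = 3.

3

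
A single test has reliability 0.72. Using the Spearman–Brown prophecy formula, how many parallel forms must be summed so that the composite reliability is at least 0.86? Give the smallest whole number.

k ≥ ρ*(1−ρ₁)/(ρ₁(1−ρ*)) = 0.86·0.28 / (0.72·0.14) = 2.389.
Smallest integer k = 3.

3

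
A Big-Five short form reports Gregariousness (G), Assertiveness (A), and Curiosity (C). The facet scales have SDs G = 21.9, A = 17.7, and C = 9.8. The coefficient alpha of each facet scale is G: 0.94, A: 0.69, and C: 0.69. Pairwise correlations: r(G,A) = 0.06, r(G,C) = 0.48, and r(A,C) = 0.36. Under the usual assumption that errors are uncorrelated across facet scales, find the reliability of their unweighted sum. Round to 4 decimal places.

Var(G+A+C) = 21.9² + 17.7² + 9.8² + 2·[21.9·17.7·0.06 + 21.9·9.8·0.48 + 17.7·9.8·0.36] = 888.94 + 377.442 = 1266.38.
Because errors are independent across components, Cov(Tᵢ,Tⱼ) = Cov(Xᵢ,Xⱼ); the off-diagonal part of the true-score variance is the same as above.
True-score variance = [21.9²·0.94 + 17.7²·0.69 + 9.8²·0.69] + 377.442 = 733.271 + 377.442 = 1110.71.
Reliability = 1110.71 / 1266.38 = 0.8771.

0.8771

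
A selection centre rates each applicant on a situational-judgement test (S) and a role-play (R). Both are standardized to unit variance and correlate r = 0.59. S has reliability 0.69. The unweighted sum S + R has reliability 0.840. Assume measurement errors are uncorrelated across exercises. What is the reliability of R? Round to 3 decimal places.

0.801

Var(S+R) = 2 + 2·0.59 = 3.180.
True-score variance = ρ_S + ρ_R + 2·0.59, so 0.840 = (0.69 + ρ_R + 1.18) / 3.180.
ρ_R = 0.840·3.180 − 0.69 − 1.18 = 0.801.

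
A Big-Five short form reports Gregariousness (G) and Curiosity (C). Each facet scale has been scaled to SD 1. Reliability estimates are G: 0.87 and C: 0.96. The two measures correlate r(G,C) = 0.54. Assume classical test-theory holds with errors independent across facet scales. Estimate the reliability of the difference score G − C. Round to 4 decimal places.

Var(G−C) = 1 + 1 − 2·0.54 = 2 − 1.08 = 0.92.
Because errors are independent across components, Cov(Tᵢ,Tⱼ) = Cov(Xᵢ,Xⱼ); the off-diagonal part of the true-score variance is the same as above.
True-score variance = [0.87 + 0.96] − 1.08 = 1.83 − 1.08 = 0.75.
Reliability = 0.75 / 0.92 = 0.8152.

0.8152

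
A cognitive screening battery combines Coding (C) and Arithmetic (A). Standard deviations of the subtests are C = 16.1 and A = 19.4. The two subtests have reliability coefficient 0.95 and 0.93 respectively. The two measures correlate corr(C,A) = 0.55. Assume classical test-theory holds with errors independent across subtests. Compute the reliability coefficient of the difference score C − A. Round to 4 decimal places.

0.8654

Var(C−A) = 16.1² + 19.4² − 2·16.1·19.4·0.55 = 635.57 − 343.574 = 291.996.
Because errors are independent across components, Cov(Tᵢ,Tⱼ) = Cov(Xᵢ,Xⱼ); the off-diagonal part of the true-score variance is the same as above.
True-score variance = [16.1²·0.95 + 19.4²·0.93] − 343.574 = 596.264 − 343.574 = 252.69.
Reliability = 252.69 / 291.996 = 0.8654.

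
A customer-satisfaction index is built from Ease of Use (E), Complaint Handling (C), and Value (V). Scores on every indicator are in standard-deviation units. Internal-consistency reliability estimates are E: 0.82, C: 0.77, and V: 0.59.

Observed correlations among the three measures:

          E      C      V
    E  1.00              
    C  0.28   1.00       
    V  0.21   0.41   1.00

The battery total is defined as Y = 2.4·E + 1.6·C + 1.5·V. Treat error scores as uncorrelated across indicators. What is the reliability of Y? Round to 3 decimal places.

0.843

Var(Y) = 2.4² + 1.6² + 1.5² + 2·[3.84·0.28 + 3.6·0.21 + 2.4·0.41] = 10.57 + 5.6304 = 16.2004.
Under uncorrelated errors the observed covariances equal the true-score covariances, so only the own-variance terms attenuate.
True-score variance = [2.4²·0.82 + 1.6²·0.77 + 1.5²·0.59] + 5.6304 = 8.0219 + 5.6304 = 13.6523.
Reliability = 13.6523 / 16.2004 = 0.843.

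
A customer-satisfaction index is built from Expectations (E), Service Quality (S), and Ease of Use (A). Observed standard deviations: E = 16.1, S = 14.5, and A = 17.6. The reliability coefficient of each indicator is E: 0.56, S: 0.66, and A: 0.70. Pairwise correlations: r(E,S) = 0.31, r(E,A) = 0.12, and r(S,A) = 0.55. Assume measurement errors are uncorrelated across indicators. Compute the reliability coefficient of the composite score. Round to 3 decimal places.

0.781

Var(E+S+A) = 16.1² + 14.5² + 17.6² + 2·[16.1·14.5·0.31 + 16.1·17.6·0.12 + 14.5·17.6·0.55] = 779.22 + 493.465 = 1272.69.
With uncorrelated errors the cross-covariances are all true-score covariance, so they carry over unchanged; only the diagonal terms shrink to ρᵢσᵢ².
True-score variance = [16.1²·0.56 + 14.5²·0.66 + 17.6²·0.70] + 493.465 = 500.755 + 493.465 = 994.22.
Reliability = 994.22 / 1272.69 = 0.781.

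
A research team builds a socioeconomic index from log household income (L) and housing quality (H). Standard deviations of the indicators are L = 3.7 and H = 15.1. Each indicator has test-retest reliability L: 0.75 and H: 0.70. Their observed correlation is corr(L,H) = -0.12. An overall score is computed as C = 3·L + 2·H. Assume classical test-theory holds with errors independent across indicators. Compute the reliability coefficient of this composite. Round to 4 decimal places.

0.6812

Var(C) = 3²·3.7² + 2²·15.1² + 2·[6·3.7·15.1·(-0.12)] = 1035.25 − 80.4528 = 954.797.
Because errors are independent across components, Cov(Tᵢ,Tⱼ) = Cov(Xᵢ,Xⱼ); the off-diagonal part of the true-score variance is the same as above.
True-score variance = [3²·3.7²·0.75 + 2²·15.1²·0.70] − 80.4528 = 730.835 − 80.4528 = 650.383.
Reliability = 650.383 / 954.797 = 0.6812.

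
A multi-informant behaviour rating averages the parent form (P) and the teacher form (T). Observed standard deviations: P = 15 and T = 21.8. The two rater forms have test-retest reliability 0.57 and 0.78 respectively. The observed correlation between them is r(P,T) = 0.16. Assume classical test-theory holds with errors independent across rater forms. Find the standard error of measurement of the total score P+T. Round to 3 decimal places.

Var(total) = 700.24 + 104.64 = 804.88.
True-score variance = 498.937 + 104.64 = 603.577, so reliability = 0.7499.
Error variance = 804.88 − 603.577 = 201.303; SEM = √201.303 = 14.188.

14.188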